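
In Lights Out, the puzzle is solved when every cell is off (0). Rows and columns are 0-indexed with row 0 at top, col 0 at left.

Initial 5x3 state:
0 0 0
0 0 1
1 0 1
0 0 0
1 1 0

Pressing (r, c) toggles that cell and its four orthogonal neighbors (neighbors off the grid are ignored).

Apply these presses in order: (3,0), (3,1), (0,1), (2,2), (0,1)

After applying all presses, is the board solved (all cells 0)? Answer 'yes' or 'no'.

Answer: yes

Derivation:
After press 1 at (3,0):
0 0 0
0 0 1
0 0 1
1 1 0
0 1 0

After press 2 at (3,1):
0 0 0
0 0 1
0 1 1
0 0 1
0 0 0

After press 3 at (0,1):
1 1 1
0 1 1
0 1 1
0 0 1
0 0 0

After press 4 at (2,2):
1 1 1
0 1 0
0 0 0
0 0 0
0 0 0

After press 5 at (0,1):
0 0 0
0 0 0
0 0 0
0 0 0
0 0 0

Lights still on: 0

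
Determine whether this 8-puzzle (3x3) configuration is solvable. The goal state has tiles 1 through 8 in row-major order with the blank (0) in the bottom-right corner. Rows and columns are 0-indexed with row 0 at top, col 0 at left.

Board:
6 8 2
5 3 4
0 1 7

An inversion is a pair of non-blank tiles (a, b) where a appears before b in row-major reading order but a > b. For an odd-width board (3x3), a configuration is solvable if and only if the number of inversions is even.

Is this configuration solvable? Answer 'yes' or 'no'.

Inversions (pairs i<j in row-major order where tile[i] > tile[j] > 0): 17
17 is odd, so the puzzle is not solvable.

Answer: no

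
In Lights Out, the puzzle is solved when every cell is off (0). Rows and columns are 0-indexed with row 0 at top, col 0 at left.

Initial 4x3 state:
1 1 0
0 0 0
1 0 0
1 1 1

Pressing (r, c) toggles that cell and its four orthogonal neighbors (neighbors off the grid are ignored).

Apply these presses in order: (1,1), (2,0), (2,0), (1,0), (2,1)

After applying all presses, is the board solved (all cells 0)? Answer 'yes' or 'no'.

Answer: no

Derivation:
After press 1 at (1,1):
1 0 0
1 1 1
1 1 0
1 1 1

After press 2 at (2,0):
1 0 0
0 1 1
0 0 0
0 1 1

After press 3 at (2,0):
1 0 0
1 1 1
1 1 0
1 1 1

After press 4 at (1,0):
0 0 0
0 0 1
0 1 0
1 1 1

After press 5 at (2,1):
0 0 0
0 1 1
1 0 1
1 0 1

Lights still on: 6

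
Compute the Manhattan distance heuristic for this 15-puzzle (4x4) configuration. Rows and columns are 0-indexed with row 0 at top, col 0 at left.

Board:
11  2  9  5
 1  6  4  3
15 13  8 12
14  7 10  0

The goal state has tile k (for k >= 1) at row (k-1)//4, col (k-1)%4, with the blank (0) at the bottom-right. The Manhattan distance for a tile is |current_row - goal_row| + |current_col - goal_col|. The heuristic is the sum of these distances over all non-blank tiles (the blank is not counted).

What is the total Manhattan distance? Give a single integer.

Tile 11: (0,0)->(2,2) = 4
Tile 2: (0,1)->(0,1) = 0
Tile 9: (0,2)->(2,0) = 4
Tile 5: (0,3)->(1,0) = 4
Tile 1: (1,0)->(0,0) = 1
Tile 6: (1,1)->(1,1) = 0
Tile 4: (1,2)->(0,3) = 2
Tile 3: (1,3)->(0,2) = 2
Tile 15: (2,0)->(3,2) = 3
Tile 13: (2,1)->(3,0) = 2
Tile 8: (2,2)->(1,3) = 2
Tile 12: (2,3)->(2,3) = 0
Tile 14: (3,0)->(3,1) = 1
Tile 7: (3,1)->(1,2) = 3
Tile 10: (3,2)->(2,1) = 2
Sum: 4 + 0 + 4 + 4 + 1 + 0 + 2 + 2 + 3 + 2 + 2 + 0 + 1 + 3 + 2 = 30

Answer: 30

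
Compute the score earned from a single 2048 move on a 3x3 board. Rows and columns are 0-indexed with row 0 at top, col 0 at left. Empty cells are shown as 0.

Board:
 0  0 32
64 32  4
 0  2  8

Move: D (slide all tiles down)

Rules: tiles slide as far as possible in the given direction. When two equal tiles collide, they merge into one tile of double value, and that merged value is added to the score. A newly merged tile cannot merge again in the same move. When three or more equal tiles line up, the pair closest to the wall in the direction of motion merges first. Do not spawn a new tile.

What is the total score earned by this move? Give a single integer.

Answer: 0

Derivation:
Slide down:
col 0: [0, 64, 0] -> [0, 0, 64]  score +0 (running 0)
col 1: [0, 32, 2] -> [0, 32, 2]  score +0 (running 0)
col 2: [32, 4, 8] -> [32, 4, 8]  score +0 (running 0)
Board after move:
 0  0 32
 0 32  4
64  2  8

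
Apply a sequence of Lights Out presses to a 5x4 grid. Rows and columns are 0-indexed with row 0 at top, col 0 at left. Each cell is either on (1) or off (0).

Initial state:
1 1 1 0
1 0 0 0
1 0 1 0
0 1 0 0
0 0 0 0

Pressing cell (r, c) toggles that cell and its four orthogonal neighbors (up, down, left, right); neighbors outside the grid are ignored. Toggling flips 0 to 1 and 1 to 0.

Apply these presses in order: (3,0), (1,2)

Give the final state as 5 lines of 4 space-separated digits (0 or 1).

Answer: 1 1 0 0
1 1 1 1
0 0 0 0
1 0 0 0
1 0 0 0

Derivation:
After press 1 at (3,0):
1 1 1 0
1 0 0 0
0 0 1 0
1 0 0 0
1 0 0 0

After press 2 at (1,2):
1 1 0 0
1 1 1 1
0 0 0 0
1 0 0 0
1 0 0 0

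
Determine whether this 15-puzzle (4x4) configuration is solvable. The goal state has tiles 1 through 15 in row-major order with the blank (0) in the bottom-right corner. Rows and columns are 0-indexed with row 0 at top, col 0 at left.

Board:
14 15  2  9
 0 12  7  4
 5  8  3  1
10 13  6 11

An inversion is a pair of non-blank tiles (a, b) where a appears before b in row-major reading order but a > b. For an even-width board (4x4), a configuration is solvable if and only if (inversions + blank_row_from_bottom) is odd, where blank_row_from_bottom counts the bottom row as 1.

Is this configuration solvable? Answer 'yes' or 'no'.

Inversions: 59
Blank is in row 1 (0-indexed from top), which is row 3 counting from the bottom (bottom = 1).
59 + 3 = 62, which is even, so the puzzle is not solvable.

Answer: no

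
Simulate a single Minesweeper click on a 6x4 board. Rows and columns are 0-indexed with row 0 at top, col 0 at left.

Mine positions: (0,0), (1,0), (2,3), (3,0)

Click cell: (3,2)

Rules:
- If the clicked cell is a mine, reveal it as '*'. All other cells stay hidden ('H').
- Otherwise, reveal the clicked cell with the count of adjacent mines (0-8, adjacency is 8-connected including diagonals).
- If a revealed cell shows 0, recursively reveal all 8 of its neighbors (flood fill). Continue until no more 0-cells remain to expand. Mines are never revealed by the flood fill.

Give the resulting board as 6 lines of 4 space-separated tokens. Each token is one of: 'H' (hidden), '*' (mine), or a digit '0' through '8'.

H H H H
H H H H
H H H H
H H 1 H
H H H H
H H H H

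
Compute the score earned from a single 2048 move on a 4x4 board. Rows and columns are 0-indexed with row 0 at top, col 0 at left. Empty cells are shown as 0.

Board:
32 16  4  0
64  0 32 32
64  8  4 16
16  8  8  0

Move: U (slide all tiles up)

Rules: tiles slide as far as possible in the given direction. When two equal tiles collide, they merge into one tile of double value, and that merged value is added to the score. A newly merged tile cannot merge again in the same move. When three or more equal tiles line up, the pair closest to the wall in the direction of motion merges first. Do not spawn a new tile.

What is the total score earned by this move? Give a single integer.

Slide up:
col 0: [32, 64, 64, 16] -> [32, 128, 16, 0]  score +128 (running 128)
col 1: [16, 0, 8, 8] -> [16, 16, 0, 0]  score +16 (running 144)
col 2: [4, 32, 4, 8] -> [4, 32, 4, 8]  score +0 (running 144)
col 3: [0, 32, 16, 0] -> [32, 16, 0, 0]  score +0 (running 144)
Board after move:
 32  16   4  32
128  16  32  16
 16   0   4   0
  0   0   8   0

Answer: 144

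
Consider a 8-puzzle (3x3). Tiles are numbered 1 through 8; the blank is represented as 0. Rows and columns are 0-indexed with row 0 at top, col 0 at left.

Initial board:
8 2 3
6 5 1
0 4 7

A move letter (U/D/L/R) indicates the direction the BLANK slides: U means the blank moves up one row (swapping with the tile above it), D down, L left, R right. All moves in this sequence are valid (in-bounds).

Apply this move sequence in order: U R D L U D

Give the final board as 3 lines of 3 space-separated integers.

Answer: 8 2 3
5 4 1
0 6 7

Derivation:
After move 1 (U):
8 2 3
0 5 1
6 4 7

After move 2 (R):
8 2 3
5 0 1
6 4 7

After move 3 (D):
8 2 3
5 4 1
6 0 7

After move 4 (L):
8 2 3
5 4 1
0 6 7

After move 5 (U):
8 2 3
0 4 1
5 6 7

After move 6 (D):
8 2 3
5 4 1
0 6 7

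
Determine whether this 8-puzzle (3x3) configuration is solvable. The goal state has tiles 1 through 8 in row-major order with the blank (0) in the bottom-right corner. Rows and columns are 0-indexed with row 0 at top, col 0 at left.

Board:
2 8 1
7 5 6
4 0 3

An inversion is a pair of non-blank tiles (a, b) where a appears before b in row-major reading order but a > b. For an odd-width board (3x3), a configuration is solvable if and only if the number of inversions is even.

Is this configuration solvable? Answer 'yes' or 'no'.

Answer: yes

Derivation:
Inversions (pairs i<j in row-major order where tile[i] > tile[j] > 0): 16
16 is even, so the puzzle is solvable.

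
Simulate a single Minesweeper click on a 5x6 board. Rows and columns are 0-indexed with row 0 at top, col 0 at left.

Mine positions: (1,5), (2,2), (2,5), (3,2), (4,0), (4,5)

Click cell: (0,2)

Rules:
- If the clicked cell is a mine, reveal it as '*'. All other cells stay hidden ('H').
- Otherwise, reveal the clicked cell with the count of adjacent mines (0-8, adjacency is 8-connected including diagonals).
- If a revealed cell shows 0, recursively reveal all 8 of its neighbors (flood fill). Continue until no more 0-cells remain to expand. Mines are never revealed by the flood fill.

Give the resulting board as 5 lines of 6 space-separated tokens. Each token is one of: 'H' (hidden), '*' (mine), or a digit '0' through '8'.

0 0 0 0 1 H
0 1 1 1 2 H
0 2 H H H H
1 3 H H H H
H H H H H H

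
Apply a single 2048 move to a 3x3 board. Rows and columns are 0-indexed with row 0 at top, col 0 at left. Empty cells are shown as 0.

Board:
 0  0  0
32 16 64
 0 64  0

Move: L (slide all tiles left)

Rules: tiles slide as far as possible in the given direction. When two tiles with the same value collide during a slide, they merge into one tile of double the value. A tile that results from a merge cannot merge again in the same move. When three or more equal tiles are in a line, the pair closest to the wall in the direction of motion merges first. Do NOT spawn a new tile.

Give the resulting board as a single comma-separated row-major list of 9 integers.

Answer: 0, 0, 0, 32, 16, 64, 64, 0, 0

Derivation:
Slide left:
row 0: [0, 0, 0] -> [0, 0, 0]
row 1: [32, 16, 64] -> [32, 16, 64]
row 2: [0, 64, 0] -> [64, 0, 0]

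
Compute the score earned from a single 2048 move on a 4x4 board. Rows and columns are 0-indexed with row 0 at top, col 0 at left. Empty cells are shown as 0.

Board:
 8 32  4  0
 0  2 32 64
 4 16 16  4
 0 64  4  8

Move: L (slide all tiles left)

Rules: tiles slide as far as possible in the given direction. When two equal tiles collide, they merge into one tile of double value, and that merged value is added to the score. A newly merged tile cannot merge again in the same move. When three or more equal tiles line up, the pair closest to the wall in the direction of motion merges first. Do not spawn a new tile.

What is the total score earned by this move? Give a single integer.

Answer: 32

Derivation:
Slide left:
row 0: [8, 32, 4, 0] -> [8, 32, 4, 0]  score +0 (running 0)
row 1: [0, 2, 32, 64] -> [2, 32, 64, 0]  score +0 (running 0)
row 2: [4, 16, 16, 4] -> [4, 32, 4, 0]  score +32 (running 32)
row 3: [0, 64, 4, 8] -> [64, 4, 8, 0]  score +0 (running 32)
Board after move:
 8 32  4  0
 2 32 64  0
 4 32  4  0
64  4  8  0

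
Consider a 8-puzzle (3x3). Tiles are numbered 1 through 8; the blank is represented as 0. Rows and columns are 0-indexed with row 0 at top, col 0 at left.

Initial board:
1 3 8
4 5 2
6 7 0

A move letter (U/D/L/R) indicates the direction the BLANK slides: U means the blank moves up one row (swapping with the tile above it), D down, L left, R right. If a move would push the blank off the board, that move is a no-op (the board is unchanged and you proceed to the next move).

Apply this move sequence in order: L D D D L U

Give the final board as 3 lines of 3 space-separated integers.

After move 1 (L):
1 3 8
4 5 2
6 0 7

After move 2 (D):
1 3 8
4 5 2
6 0 7

After move 3 (D):
1 3 8
4 5 2
6 0 7

After move 4 (D):
1 3 8
4 5 2
6 0 7

After move 5 (L):
1 3 8
4 5 2
0 6 7

After move 6 (U):
1 3 8
0 5 2
4 6 7

Answer: 1 3 8
0 5 2
4 6 7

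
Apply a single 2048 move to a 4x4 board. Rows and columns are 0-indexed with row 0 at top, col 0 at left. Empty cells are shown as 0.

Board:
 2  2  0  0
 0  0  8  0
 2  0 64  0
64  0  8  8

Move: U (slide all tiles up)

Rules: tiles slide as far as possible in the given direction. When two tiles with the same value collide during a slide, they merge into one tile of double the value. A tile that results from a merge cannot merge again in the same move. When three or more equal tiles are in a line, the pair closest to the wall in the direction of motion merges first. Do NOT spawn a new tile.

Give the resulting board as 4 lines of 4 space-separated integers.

Slide up:
col 0: [2, 0, 2, 64] -> [4, 64, 0, 0]
col 1: [2, 0, 0, 0] -> [2, 0, 0, 0]
col 2: [0, 8, 64, 8] -> [8, 64, 8, 0]
col 3: [0, 0, 0, 8] -> [8, 0, 0, 0]

Answer:  4  2  8  8
64  0 64  0
 0  0  8  0
 0  0  0  0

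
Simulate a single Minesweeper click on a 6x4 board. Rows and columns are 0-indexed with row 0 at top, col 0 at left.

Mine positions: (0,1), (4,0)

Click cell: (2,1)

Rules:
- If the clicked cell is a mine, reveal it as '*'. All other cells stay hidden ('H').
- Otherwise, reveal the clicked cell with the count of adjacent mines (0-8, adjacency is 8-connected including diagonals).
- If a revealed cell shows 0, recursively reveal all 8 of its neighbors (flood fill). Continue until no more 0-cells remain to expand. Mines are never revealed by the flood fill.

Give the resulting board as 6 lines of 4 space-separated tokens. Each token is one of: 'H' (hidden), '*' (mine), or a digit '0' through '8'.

H H 1 0
1 1 1 0
0 0 0 0
1 1 0 0
H 1 0 0
H 1 0 0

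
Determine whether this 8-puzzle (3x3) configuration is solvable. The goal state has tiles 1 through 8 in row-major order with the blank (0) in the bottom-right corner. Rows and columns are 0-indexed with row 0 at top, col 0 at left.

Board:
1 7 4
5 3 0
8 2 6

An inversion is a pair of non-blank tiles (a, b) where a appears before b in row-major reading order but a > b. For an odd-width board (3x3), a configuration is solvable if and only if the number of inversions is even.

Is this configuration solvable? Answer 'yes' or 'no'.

Inversions (pairs i<j in row-major order where tile[i] > tile[j] > 0): 12
12 is even, so the puzzle is solvable.

Answer: yes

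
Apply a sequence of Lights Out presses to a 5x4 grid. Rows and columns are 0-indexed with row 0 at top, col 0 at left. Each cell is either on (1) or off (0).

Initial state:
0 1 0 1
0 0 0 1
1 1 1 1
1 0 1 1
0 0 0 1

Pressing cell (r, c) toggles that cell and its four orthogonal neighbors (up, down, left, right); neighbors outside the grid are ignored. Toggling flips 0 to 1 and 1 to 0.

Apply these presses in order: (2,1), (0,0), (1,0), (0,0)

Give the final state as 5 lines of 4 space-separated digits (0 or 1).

After press 1 at (2,1):
0 1 0 1
0 1 0 1
0 0 0 1
1 1 1 1
0 0 0 1

After press 2 at (0,0):
1 0 0 1
1 1 0 1
0 0 0 1
1 1 1 1
0 0 0 1

After press 3 at (1,0):
0 0 0 1
0 0 0 1
1 0 0 1
1 1 1 1
0 0 0 1

After press 4 at (0,0):
1 1 0 1
1 0 0 1
1 0 0 1
1 1 1 1
0 0 0 1

Answer: 1 1 0 1
1 0 0 1
1 0 0 1
1 1 1 1
0 0 0 1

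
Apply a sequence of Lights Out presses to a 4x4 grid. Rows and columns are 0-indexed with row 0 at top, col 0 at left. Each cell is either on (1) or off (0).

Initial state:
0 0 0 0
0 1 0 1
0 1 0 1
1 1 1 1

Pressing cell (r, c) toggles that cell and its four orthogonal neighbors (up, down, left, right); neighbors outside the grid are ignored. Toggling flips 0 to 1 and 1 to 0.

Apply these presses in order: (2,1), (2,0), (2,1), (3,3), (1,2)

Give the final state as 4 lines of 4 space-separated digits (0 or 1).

After press 1 at (2,1):
0 0 0 0
0 0 0 1
1 0 1 1
1 0 1 1

After press 2 at (2,0):
0 0 0 0
1 0 0 1
0 1 1 1
0 0 1 1

After press 3 at (2,1):
0 0 0 0
1 1 0 1
1 0 0 1
0 1 1 1

After press 4 at (3,3):
0 0 0 0
1 1 0 1
1 0 0 0
0 1 0 0

After press 5 at (1,2):
0 0 1 0
1 0 1 0
1 0 1 0
0 1 0 0

Answer: 0 0 1 0
1 0 1 0
1 0 1 0
0 1 0 0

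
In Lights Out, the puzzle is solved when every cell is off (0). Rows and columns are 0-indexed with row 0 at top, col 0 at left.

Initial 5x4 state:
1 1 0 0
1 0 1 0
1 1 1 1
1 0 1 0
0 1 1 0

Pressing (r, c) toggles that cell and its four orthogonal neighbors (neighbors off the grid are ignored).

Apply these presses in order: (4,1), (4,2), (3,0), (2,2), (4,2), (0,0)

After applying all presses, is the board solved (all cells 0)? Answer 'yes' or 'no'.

Answer: yes

Derivation:
After press 1 at (4,1):
1 1 0 0
1 0 1 0
1 1 1 1
1 1 1 0
1 0 0 0

After press 2 at (4,2):
1 1 0 0
1 0 1 0
1 1 1 1
1 1 0 0
1 1 1 1

After press 3 at (3,0):
1 1 0 0
1 0 1 0
0 1 1 1
0 0 0 0
0 1 1 1

After press 4 at (2,2):
1 1 0 0
1 0 0 0
0 0 0 0
0 0 1 0
0 1 1 1

After press 5 at (4,2):
1 1 0 0
1 0 0 0
0 0 0 0
0 0 0 0
0 0 0 0

After press 6 at (0,0):
0 0 0 0
0 0 0 0
0 0 0 0
0 0 0 0
0 0 0 0

Lights still on: 0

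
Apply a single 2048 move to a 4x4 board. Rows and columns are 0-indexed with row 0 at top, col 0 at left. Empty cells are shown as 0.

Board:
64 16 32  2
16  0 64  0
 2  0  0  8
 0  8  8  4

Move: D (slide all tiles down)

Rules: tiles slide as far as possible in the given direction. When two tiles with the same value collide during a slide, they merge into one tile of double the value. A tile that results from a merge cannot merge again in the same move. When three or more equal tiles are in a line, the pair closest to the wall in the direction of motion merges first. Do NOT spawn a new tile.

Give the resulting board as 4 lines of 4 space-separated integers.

Answer:  0  0  0  0
64  0 32  2
16 16 64  8
 2  8  8  4

Derivation:
Slide down:
col 0: [64, 16, 2, 0] -> [0, 64, 16, 2]
col 1: [16, 0, 0, 8] -> [0, 0, 16, 8]
col 2: [32, 64, 0, 8] -> [0, 32, 64, 8]
col 3: [2, 0, 8, 4] -> [0, 2, 8, 4]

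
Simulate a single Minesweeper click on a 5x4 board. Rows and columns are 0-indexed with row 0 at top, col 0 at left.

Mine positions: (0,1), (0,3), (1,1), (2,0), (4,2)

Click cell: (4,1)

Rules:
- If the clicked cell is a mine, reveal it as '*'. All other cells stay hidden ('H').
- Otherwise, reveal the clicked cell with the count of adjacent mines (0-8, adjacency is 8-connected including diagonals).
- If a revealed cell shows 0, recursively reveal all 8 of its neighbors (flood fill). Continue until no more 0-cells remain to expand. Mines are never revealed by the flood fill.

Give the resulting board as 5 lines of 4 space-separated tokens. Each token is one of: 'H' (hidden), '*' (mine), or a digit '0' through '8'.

H H H H
H H H H
H H H H
H H H H
H 1 H H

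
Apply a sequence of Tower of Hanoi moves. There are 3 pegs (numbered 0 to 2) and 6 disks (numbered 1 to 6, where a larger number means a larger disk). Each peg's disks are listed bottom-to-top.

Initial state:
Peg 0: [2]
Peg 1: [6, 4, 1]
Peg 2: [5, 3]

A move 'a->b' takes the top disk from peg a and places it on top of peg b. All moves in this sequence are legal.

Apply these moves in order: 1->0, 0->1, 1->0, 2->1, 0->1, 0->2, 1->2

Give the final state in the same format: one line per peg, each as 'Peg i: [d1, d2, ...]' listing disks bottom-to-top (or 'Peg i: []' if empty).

Answer: Peg 0: []
Peg 1: [6, 4, 3]
Peg 2: [5, 2, 1]

Derivation:
After move 1 (1->0):
Peg 0: [2, 1]
Peg 1: [6, 4]
Peg 2: [5, 3]

After move 2 (0->1):
Peg 0: [2]
Peg 1: [6, 4, 1]
Peg 2: [5, 3]

After move 3 (1->0):
Peg 0: [2, 1]
Peg 1: [6, 4]
Peg 2: [5, 3]

After move 4 (2->1):
Peg 0: [2, 1]
Peg 1: [6, 4, 3]
Peg 2: [5]

After move 5 (0->1):
Peg 0: [2]
Peg 1: [6, 4, 3, 1]
Peg 2: [5]

After move 6 (0->2):
Peg 0: []
Peg 1: [6, 4, 3, 1]
Peg 2: [5, 2]

After move 7 (1->2):
Peg 0: []
Peg 1: [6, 4, 3]
Peg 2: [5, 2, 1]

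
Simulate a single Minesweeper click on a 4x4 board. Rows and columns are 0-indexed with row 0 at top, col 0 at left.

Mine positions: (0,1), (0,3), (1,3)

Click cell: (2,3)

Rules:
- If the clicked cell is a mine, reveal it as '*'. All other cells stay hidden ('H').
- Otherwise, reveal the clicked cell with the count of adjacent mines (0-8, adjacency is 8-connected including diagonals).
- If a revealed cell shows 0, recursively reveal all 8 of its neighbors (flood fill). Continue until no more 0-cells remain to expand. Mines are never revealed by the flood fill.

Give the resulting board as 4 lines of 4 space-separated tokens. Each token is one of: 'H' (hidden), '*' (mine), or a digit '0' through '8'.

H H H H
H H H H
H H H 1
H H H H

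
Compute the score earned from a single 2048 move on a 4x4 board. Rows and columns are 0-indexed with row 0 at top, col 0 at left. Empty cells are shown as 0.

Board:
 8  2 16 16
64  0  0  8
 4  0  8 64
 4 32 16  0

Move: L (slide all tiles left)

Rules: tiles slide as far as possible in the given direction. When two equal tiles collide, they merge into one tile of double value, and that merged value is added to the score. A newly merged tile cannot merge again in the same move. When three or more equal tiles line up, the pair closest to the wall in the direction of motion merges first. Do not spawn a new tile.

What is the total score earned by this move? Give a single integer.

Answer: 32

Derivation:
Slide left:
row 0: [8, 2, 16, 16] -> [8, 2, 32, 0]  score +32 (running 32)
row 1: [64, 0, 0, 8] -> [64, 8, 0, 0]  score +0 (running 32)
row 2: [4, 0, 8, 64] -> [4, 8, 64, 0]  score +0 (running 32)
row 3: [4, 32, 16, 0] -> [4, 32, 16, 0]  score +0 (running 32)
Board after move:
 8  2 32  0
64  8  0  0
 4  8 64  0
 4 32 16  0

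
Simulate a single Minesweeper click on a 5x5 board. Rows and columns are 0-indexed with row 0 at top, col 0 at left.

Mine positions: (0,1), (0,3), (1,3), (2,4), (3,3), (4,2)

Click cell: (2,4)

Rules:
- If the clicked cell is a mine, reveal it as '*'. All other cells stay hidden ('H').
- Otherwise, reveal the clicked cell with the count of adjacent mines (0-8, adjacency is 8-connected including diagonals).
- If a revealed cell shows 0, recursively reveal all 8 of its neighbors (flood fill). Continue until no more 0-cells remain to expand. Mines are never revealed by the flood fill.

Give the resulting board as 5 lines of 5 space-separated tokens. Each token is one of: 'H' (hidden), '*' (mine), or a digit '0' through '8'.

H H H H H
H H H H H
H H H H *
H H H H H
H H H H H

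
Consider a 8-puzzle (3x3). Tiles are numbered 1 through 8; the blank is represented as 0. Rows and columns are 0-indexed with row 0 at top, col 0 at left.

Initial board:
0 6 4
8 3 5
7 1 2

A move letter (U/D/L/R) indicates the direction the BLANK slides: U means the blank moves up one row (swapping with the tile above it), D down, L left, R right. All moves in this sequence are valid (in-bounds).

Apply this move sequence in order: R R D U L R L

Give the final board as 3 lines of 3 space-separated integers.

Answer: 6 0 4
8 3 5
7 1 2

Derivation:
After move 1 (R):
6 0 4
8 3 5
7 1 2

After move 2 (R):
6 4 0
8 3 5
7 1 2

After move 3 (D):
6 4 5
8 3 0
7 1 2

After move 4 (U):
6 4 0
8 3 5
7 1 2

After move 5 (L):
6 0 4
8 3 5
7 1 2

After move 6 (R):
6 4 0
8 3 5
7 1 2

After move 7 (L):
6 0 4
8 3 5
7 1 2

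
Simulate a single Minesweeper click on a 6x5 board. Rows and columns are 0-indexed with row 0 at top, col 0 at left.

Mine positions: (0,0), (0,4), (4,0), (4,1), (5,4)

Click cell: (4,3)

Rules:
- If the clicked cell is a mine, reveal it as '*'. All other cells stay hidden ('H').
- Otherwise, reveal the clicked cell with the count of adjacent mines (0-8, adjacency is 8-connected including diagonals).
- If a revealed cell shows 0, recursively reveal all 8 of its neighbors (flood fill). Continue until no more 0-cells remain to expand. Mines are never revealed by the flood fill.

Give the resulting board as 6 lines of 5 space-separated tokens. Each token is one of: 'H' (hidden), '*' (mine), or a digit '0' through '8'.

H H H H H
H H H H H
H H H H H
H H H H H
H H H 1 H
H H H H H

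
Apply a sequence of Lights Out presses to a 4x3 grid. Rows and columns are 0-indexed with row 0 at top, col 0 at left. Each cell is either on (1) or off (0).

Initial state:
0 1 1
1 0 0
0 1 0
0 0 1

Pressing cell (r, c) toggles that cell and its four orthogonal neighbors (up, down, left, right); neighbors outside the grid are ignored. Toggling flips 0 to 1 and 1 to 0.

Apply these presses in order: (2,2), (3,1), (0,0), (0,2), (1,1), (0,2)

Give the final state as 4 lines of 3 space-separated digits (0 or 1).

Answer: 1 1 1
1 1 0
0 0 1
1 1 1

Derivation:
After press 1 at (2,2):
0 1 1
1 0 1
0 0 1
0 0 0

After press 2 at (3,1):
0 1 1
1 0 1
0 1 1
1 1 1

After press 3 at (0,0):
1 0 1
0 0 1
0 1 1
1 1 1

After press 4 at (0,2):
1 1 0
0 0 0
0 1 1
1 1 1

After press 5 at (1,1):
1 0 0
1 1 1
0 0 1
1 1 1

After press 6 at (0,2):
1 1 1
1 1 0
0 0 1
1 1 1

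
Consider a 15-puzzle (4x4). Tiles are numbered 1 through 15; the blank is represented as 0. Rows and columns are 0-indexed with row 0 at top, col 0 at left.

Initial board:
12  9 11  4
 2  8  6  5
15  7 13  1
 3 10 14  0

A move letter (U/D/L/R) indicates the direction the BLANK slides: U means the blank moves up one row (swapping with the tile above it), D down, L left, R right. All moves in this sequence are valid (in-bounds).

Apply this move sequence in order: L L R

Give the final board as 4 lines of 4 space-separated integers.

After move 1 (L):
12  9 11  4
 2  8  6  5
15  7 13  1
 3 10  0 14

After move 2 (L):
12  9 11  4
 2  8  6  5
15  7 13  1
 3  0 10 14

After move 3 (R):
12  9 11  4
 2  8  6  5
15  7 13  1
 3 10  0 14

Answer: 12  9 11  4
 2  8  6  5
15  7 13  1
 3 10  0 14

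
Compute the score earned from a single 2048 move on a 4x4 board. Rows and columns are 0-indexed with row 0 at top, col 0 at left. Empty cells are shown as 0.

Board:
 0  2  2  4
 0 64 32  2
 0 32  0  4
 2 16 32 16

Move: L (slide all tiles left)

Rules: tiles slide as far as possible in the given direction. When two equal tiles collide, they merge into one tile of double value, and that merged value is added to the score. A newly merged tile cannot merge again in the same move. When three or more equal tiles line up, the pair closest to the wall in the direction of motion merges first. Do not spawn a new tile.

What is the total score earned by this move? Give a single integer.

Slide left:
row 0: [0, 2, 2, 4] -> [4, 4, 0, 0]  score +4 (running 4)
row 1: [0, 64, 32, 2] -> [64, 32, 2, 0]  score +0 (running 4)
row 2: [0, 32, 0, 4] -> [32, 4, 0, 0]  score +0 (running 4)
row 3: [2, 16, 32, 16] -> [2, 16, 32, 16]  score +0 (running 4)
Board after move:
 4  4  0  0
64 32  2  0
32  4  0  0
 2 16 32 16

Answer: 4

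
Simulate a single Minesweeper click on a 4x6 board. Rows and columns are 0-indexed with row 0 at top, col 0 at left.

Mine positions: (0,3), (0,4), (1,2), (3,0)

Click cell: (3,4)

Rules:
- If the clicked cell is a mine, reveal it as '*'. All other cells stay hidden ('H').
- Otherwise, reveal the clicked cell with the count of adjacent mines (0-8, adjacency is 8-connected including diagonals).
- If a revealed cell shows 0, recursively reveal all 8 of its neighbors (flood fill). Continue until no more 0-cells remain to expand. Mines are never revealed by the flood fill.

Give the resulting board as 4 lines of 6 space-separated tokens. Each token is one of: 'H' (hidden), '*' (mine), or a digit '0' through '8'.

H H H H H H
H H H 3 2 1
H 2 1 1 0 0
H 1 0 0 0 0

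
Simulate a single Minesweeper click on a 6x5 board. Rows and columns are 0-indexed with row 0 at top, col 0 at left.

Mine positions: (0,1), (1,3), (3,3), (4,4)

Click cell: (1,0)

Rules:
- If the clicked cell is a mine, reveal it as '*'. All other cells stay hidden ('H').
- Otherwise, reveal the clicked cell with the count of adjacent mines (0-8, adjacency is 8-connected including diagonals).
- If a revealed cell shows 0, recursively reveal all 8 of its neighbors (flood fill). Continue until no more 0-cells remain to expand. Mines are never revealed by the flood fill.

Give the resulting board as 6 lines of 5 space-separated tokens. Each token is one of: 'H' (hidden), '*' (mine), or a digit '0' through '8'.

H H H H H
1 H H H H
H H H H H
H H H H H
H H H H H
H H H H H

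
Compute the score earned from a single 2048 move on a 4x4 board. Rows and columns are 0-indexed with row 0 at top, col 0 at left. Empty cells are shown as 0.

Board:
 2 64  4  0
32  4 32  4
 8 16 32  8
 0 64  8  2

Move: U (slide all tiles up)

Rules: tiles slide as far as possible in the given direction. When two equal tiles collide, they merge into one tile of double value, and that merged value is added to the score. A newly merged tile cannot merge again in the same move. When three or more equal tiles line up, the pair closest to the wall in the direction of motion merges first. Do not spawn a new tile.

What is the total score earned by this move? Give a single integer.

Slide up:
col 0: [2, 32, 8, 0] -> [2, 32, 8, 0]  score +0 (running 0)
col 1: [64, 4, 16, 64] -> [64, 4, 16, 64]  score +0 (running 0)
col 2: [4, 32, 32, 8] -> [4, 64, 8, 0]  score +64 (running 64)
col 3: [0, 4, 8, 2] -> [4, 8, 2, 0]  score +0 (running 64)
Board after move:
 2 64  4  4
32  4 64  8
 8 16  8  2
 0 64  0  0

Answer: 64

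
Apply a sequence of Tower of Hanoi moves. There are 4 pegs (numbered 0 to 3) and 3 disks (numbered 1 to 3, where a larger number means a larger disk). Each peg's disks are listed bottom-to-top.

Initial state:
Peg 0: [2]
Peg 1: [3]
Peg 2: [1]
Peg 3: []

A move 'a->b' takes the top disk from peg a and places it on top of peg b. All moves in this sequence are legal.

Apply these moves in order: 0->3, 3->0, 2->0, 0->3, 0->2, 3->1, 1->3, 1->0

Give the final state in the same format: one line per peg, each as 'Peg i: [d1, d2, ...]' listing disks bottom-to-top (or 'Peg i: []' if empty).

Answer: Peg 0: [3]
Peg 1: []
Peg 2: [2]
Peg 3: [1]

Derivation:
After move 1 (0->3):
Peg 0: []
Peg 1: [3]
Peg 2: [1]
Peg 3: [2]

After move 2 (3->0):
Peg 0: [2]
Peg 1: [3]
Peg 2: [1]
Peg 3: []

After move 3 (2->0):
Peg 0: [2, 1]
Peg 1: [3]
Peg 2: []
Peg 3: []

After move 4 (0->3):
Peg 0: [2]
Peg 1: [3]
Peg 2: []
Peg 3: [1]

After move 5 (0->2):
Peg 0: []
Peg 1: [3]
Peg 2: [2]
Peg 3: [1]

After move 6 (3->1):
Peg 0: []
Peg 1: [3, 1]
Peg 2: [2]
Peg 3: []

After move 7 (1->3):
Peg 0: []
Peg 1: [3]
Peg 2: [2]
Peg 3: [1]

After move 8 (1->0):
Peg 0: [3]
Peg 1: []
Peg 2: [2]
Peg 3: [1]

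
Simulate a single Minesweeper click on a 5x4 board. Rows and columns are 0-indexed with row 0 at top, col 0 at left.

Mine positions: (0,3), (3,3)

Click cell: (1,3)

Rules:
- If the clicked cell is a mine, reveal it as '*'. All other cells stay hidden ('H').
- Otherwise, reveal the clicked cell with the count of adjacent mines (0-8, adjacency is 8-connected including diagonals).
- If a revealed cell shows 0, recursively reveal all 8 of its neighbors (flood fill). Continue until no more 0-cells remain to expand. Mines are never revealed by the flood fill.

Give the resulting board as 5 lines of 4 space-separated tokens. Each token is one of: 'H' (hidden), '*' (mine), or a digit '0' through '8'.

H H H H
H H H 1
H H H H
H H H H
H H H H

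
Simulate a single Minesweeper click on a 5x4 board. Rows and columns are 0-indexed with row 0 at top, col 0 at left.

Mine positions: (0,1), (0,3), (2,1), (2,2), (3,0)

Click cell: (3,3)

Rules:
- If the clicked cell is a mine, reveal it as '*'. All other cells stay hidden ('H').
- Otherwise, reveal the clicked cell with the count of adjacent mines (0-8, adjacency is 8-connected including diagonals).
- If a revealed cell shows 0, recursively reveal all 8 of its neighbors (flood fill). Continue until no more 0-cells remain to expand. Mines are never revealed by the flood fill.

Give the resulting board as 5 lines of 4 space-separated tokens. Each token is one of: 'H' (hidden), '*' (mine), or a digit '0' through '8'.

H H H H
H H H H
H H H H
H H H 1
H H H H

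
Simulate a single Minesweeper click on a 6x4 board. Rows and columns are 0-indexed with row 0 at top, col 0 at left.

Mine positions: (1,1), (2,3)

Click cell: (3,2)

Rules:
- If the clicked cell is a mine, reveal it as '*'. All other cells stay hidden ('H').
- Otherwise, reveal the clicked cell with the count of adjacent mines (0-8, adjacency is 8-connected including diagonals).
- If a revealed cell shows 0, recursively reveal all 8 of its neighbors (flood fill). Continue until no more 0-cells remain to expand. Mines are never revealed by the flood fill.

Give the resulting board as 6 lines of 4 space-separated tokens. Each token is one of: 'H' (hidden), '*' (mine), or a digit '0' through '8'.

H H H H
H H H H
H H H H
H H 1 H
H H H H
H H H H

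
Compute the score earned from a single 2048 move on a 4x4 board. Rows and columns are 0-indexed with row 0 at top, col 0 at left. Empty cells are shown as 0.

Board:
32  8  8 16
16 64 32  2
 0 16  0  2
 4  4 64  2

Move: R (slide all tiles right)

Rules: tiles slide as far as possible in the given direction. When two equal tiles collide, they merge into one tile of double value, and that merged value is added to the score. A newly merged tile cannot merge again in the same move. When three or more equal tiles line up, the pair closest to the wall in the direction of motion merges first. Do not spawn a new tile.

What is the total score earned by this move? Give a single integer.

Answer: 24

Derivation:
Slide right:
row 0: [32, 8, 8, 16] -> [0, 32, 16, 16]  score +16 (running 16)
row 1: [16, 64, 32, 2] -> [16, 64, 32, 2]  score +0 (running 16)
row 2: [0, 16, 0, 2] -> [0, 0, 16, 2]  score +0 (running 16)
row 3: [4, 4, 64, 2] -> [0, 8, 64, 2]  score +8 (running 24)
Board after move:
 0 32 16 16
16 64 32  2
 0  0 16  2
 0  8 64  2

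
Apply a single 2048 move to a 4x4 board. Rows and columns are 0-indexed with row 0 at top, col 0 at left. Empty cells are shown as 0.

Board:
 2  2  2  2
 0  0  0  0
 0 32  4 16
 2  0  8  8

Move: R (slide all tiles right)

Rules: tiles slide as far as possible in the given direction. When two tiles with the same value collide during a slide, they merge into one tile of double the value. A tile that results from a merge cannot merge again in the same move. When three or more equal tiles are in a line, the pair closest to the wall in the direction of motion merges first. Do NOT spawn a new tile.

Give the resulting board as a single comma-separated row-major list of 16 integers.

Slide right:
row 0: [2, 2, 2, 2] -> [0, 0, 4, 4]
row 1: [0, 0, 0, 0] -> [0, 0, 0, 0]
row 2: [0, 32, 4, 16] -> [0, 32, 4, 16]
row 3: [2, 0, 8, 8] -> [0, 0, 2, 16]

Answer: 0, 0, 4, 4, 0, 0, 0, 0, 0, 32, 4, 16, 0, 0, 2, 16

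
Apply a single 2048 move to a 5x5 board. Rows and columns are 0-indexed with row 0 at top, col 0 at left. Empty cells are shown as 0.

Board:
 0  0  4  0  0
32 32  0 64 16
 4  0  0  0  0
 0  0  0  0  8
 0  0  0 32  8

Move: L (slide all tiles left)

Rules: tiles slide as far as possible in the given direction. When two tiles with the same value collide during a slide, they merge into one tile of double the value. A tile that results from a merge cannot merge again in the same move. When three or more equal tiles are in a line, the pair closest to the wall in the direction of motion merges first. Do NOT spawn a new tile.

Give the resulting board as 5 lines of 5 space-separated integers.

Answer:  4  0  0  0  0
64 64 16  0  0
 4  0  0  0  0
 8  0  0  0  0
32  8  0  0  0

Derivation:
Slide left:
row 0: [0, 0, 4, 0, 0] -> [4, 0, 0, 0, 0]
row 1: [32, 32, 0, 64, 16] -> [64, 64, 16, 0, 0]
row 2: [4, 0, 0, 0, 0] -> [4, 0, 0, 0, 0]
row 3: [0, 0, 0, 0, 8] -> [8, 0, 0, 0, 0]
row 4: [0, 0, 0, 32, 8] -> [32, 8, 0, 0, 0]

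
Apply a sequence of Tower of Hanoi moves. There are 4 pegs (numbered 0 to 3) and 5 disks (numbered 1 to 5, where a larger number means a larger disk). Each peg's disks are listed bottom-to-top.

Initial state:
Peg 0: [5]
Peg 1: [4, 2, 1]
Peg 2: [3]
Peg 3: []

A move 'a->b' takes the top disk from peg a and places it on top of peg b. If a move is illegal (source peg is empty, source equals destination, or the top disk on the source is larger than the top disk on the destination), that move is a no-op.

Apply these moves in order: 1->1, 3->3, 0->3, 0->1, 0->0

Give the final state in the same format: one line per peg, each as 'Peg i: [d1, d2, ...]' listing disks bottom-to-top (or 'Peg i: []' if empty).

Answer: Peg 0: []
Peg 1: [4, 2, 1]
Peg 2: [3]
Peg 3: [5]

Derivation:
After move 1 (1->1):
Peg 0: [5]
Peg 1: [4, 2, 1]
Peg 2: [3]
Peg 3: []

After move 2 (3->3):
Peg 0: [5]
Peg 1: [4, 2, 1]
Peg 2: [3]
Peg 3: []

After move 3 (0->3):
Peg 0: []
Peg 1: [4, 2, 1]
Peg 2: [3]
Peg 3: [5]

After move 4 (0->1):
Peg 0: []
Peg 1: [4, 2, 1]
Peg 2: [3]
Peg 3: [5]

After move 5 (0->0):
Peg 0: []
Peg 1: [4, 2, 1]
Peg 2: [3]
Peg 3: [5]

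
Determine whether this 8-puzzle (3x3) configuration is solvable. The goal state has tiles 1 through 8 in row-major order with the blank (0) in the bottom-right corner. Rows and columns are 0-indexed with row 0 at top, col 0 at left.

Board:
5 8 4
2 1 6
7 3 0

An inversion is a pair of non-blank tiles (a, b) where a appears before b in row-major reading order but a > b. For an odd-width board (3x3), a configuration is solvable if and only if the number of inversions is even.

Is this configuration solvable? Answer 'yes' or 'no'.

Inversions (pairs i<j in row-major order where tile[i] > tile[j] > 0): 16
16 is even, so the puzzle is solvable.

Answer: yes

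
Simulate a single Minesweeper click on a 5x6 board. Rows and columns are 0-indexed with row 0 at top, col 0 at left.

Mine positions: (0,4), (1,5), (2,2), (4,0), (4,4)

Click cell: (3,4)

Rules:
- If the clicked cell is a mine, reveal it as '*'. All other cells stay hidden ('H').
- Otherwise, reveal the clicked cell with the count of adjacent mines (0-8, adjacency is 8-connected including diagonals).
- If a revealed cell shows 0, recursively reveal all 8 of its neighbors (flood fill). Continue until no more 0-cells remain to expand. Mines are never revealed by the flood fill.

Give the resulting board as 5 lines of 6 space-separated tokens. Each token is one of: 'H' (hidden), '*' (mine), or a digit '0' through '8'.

H H H H H H
H H H H H H
H H H H H H
H H H H 1 H
H H H H H H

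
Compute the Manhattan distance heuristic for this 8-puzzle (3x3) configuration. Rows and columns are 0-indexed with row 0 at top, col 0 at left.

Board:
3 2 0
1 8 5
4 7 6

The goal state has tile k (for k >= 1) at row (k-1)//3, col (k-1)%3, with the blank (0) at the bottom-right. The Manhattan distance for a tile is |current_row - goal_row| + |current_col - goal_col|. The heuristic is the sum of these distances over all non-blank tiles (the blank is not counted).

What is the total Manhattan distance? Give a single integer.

Answer: 8

Derivation:
Tile 3: at (0,0), goal (0,2), distance |0-0|+|0-2| = 2
Tile 2: at (0,1), goal (0,1), distance |0-0|+|1-1| = 0
Tile 1: at (1,0), goal (0,0), distance |1-0|+|0-0| = 1
Tile 8: at (1,1), goal (2,1), distance |1-2|+|1-1| = 1
Tile 5: at (1,2), goal (1,1), distance |1-1|+|2-1| = 1
Tile 4: at (2,0), goal (1,0), distance |2-1|+|0-0| = 1
Tile 7: at (2,1), goal (2,0), distance |2-2|+|1-0| = 1
Tile 6: at (2,2), goal (1,2), distance |2-1|+|2-2| = 1
Sum: 2 + 0 + 1 + 1 + 1 + 1 + 1 + 1 = 8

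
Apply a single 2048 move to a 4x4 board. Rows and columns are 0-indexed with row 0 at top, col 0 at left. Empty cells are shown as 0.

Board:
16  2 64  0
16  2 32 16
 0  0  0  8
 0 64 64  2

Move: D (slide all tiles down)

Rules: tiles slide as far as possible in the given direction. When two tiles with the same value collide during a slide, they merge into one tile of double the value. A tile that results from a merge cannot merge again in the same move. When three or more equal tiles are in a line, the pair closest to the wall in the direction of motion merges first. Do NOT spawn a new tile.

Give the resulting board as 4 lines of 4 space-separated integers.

Slide down:
col 0: [16, 16, 0, 0] -> [0, 0, 0, 32]
col 1: [2, 2, 0, 64] -> [0, 0, 4, 64]
col 2: [64, 32, 0, 64] -> [0, 64, 32, 64]
col 3: [0, 16, 8, 2] -> [0, 16, 8, 2]

Answer:  0  0  0  0
 0  0 64 16
 0  4 32  8
32 64 64  2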